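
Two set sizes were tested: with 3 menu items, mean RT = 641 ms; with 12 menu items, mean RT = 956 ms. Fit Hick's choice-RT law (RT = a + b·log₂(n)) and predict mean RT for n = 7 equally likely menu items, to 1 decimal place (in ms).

RT is linear in log₂ n, so two points fix the line:
  b = (956 − 641) / (log₂ 12 − log₂ 3) = 315 / (3.5850 − 1.5850) = 157.500 ms/bit
  a = 641 − 157.500 × 1.5850 = 391.368 ms
Then RT(7) = 391.368 + 157.500 × log₂ 7 = 391.368 + 157.500 × 2.8074 ≈ 833.527 ms.

833.5 ms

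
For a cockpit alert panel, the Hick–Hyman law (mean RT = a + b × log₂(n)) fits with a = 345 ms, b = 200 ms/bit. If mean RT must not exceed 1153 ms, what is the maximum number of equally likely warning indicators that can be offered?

16

200·log₂ n ≤ 1153 − 345 = 808, giving log₂ n ≤ 4.0400 and n ≤ 16.450. The largest whole number is 16.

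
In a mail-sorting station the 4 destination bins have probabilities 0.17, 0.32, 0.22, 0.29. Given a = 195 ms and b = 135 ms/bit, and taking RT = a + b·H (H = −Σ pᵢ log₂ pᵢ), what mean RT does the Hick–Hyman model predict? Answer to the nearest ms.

459 ms

Entropy contributions −pᵢ log₂ pᵢ: 0.4346, 0.5260, 0.4806, 0.5179; sum H = 1.9591 bits.
RT = a + bH = 195 + 135·1.9591 = 459.48 ms.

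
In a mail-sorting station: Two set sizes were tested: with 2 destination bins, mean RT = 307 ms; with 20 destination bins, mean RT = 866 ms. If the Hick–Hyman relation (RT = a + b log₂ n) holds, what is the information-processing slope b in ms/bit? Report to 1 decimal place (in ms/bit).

b = (RT₂ − RT₁)/(log₂ n₂ − log₂ n₁) = (866 − 307)/(4.3219 − 1) = 168.276 ms/bit.

168.3 ms/bit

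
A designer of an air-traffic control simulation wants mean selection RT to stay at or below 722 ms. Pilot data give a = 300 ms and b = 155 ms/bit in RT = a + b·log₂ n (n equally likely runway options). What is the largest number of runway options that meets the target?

6

Set 300 + 155·log₂ n ≤ 722 → log₂ n ≤ (722 − 300)/155 = 2.7226.
So n ≤ 2^2.7226 = 6.601; the largest integer n is 6.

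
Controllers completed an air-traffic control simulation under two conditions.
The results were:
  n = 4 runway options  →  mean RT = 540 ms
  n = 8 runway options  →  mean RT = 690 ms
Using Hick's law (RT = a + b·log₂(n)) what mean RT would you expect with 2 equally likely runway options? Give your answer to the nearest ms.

390 ms

Fit slope and intercept:
  b = (690 − 540) / (log₂ 8 − log₂ 4) = 150 / (3 − 2) = 150 ms/bit
  a = 540 − 150 × 2 = 240 ms
Then RT(2) = 240 + 150 × log₂ 2 = 240 + 150 × 1 ≈ 390.000 ms.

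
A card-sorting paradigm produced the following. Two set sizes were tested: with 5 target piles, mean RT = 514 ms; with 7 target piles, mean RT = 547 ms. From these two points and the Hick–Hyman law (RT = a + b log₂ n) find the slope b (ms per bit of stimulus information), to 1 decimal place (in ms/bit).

68.0 ms/bit

The slope on a log₂ axis is (547 − 514) / (2.8074 − 2.3219) = 67.981 ms/bit.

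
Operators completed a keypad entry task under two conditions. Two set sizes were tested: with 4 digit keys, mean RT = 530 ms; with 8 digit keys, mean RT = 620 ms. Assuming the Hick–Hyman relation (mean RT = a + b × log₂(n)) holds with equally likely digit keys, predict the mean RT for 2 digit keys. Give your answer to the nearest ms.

With log₂ n on the abscissa the relation is linear; from the two conditions:
  b = (620 − 530) / (log₂ 8 − log₂ 4) = 90 / (3 − 2) = 90 ms/bit
  a = 530 − 90 × 2 = 350 ms
Then RT(2) = 350 + 90 × log₂ 2 = 350 + 90 × 1 ≈ 440.000 ms.

440 ms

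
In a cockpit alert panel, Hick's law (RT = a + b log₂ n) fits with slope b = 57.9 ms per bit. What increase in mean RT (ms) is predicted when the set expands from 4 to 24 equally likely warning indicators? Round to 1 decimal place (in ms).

149.7 ms

The intercept a cancels: ΔRT = b·(log₂ n₂ − log₂ n₁) = b·log₂(n₂/n₁).
log₂(24) − log₂(4) = 4.5850 − 2 = 2.5850.
ΔRT = 57.9 × 2.5850 = 149.669 ms.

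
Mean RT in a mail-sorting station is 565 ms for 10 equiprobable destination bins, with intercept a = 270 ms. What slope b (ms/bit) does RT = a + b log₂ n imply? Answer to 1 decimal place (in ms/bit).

88.8 ms/bit

b = (565 − 270) / log₂(10) = 295 / 3.3219 = 88.804 ms/bit.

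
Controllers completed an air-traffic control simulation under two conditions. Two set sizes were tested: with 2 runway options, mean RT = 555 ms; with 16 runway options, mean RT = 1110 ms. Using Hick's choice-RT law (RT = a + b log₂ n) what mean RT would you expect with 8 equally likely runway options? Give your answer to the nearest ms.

925 ms

Solve the two-equation system in a and b:
  b = (1110 − 555) / (log₂ 16 − log₂ 2) = 555 / (4 − 1) = 185 ms/bit
  a = 555 − 185 × 1 = 370 ms
Then RT(8) = 370 + 185 × log₂ 8 = 370 + 185 × 3 ≈ 925.000 ms.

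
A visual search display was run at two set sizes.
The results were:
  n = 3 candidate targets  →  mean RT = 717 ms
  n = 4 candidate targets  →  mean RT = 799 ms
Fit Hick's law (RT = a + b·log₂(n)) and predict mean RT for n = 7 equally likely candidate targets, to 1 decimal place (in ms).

With log₂ n on the abscissa the relation is linear; from the two conditions:
  b = (799 − 717) / (log₂ 4 − log₂ 3) = 82 / (2 − 1.5850) = 197.573 ms/bit
  a = 717 − 197.573 × 1.5850 = 403.855 ms
Then RT(7) = 403.855 + 197.573 × log₂ 7 = 403.855 + 197.573 × 2.8074 ≈ 958.511 ms.

958.5 ms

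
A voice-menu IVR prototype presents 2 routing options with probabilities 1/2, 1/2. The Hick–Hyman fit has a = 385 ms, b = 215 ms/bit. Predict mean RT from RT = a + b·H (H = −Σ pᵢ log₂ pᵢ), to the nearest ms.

Each term −pᵢ log₂ pᵢ: 0.5·1 + 0.5·1; summed, H = 1.000 bits.
Mean RT = a + bH = 385 + 215·1.000 = 600.00 ms.

600 ms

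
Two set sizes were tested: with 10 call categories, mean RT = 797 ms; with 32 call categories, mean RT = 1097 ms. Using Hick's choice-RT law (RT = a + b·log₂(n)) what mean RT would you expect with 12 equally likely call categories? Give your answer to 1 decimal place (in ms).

844.0 ms

With log₂ n on the abscissa the relation is linear; from the two conditions:
  b = (1097 − 797) / (log₂ 32 − log₂ 10) = 300 / (5 − 3.3219) = 178.777 ms/bit
  a = 797 − 178.777 × 3.3219 = 203.117 ms
Then RT(12) = 203.117 + 178.777 × log₂ 12 = 203.117 + 178.777 × 3.5850 ≈ 844.024 ms.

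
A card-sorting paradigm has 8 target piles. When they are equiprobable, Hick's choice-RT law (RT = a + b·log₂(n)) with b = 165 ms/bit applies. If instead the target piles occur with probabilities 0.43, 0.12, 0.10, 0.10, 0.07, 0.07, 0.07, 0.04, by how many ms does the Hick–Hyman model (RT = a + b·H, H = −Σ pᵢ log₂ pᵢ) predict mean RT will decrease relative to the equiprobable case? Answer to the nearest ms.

75 ms

Equiprobable entropy H₀ = log₂ 8 = 3.0000 bits.
Skewed entropy H = −Σ pᵢ log₂ pᵢ = 2.5464 bits.
ΔRT = b·(H₀ − H) = 165 × 0.4536 = 74.84 ms.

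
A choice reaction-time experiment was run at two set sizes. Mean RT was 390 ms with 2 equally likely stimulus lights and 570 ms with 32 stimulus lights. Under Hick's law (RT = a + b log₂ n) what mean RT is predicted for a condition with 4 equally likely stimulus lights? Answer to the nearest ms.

RT is linear in log₂ n, so two points fix the line:
  b = (570 − 390) / (log₂ 32 − log₂ 2) = 180 / (5 − 1) = 45 ms/bit
  a = 390 − 45 × 1 = 345 ms
Then RT(4) = 345 + 45 × log₂ 4 = 345 + 45 × 2 ≈ 435.000 ms.

435 ms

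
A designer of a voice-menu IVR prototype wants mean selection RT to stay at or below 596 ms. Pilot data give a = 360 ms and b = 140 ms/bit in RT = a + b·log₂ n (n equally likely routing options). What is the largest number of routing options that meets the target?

3

Information budget: (596 − 360)/140 = 1.6857 bits, so n ≤ 2^1.6857 = 3.217 → at most 3.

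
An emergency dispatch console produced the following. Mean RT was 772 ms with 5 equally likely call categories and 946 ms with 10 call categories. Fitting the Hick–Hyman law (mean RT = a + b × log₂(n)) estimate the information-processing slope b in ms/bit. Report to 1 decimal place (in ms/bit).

b = (RT₂ − RT₁)/(log₂ n₂ − log₂ n₁) = (946 − 772)/(3.3219 − 2.3219) = 174.000 ms/bit.

174.0 ms/bit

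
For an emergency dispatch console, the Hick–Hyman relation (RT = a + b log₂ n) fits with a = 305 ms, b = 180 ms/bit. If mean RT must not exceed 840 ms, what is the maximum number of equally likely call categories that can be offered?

Information budget: (840 − 305)/180 = 2.9722 bits, so n ≤ 2^2.9722 = 7.847 → at most 7.

7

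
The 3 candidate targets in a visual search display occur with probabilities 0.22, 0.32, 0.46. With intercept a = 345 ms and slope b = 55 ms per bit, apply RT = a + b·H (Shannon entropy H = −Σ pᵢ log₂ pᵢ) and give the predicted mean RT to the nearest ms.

429 ms

Entropy contributions −pᵢ log₂ pᵢ: 0.4806, 0.5260, 0.5153; sum H = 1.5219 bits.
RT = a + bH = 345 + 55·1.5219 = 428.71 ms.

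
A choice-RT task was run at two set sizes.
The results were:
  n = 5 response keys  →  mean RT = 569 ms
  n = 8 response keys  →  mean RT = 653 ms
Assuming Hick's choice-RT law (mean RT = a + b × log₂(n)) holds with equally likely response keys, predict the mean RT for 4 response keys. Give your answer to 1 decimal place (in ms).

RT is linear in log₂ n, so two points fix the line:
  b = (653 − 569) / (log₂ 8 − log₂ 5) = 84 / (3 − 2.3219) = 123.881 ms/bit
  a = 569 − 123.881 × 2.3219 = 281.358 ms
Then RT(4) = 281.358 + 123.881 × log₂ 4 = 281.358 + 123.881 × 2 ≈ 529.119 ms.

529.1 ms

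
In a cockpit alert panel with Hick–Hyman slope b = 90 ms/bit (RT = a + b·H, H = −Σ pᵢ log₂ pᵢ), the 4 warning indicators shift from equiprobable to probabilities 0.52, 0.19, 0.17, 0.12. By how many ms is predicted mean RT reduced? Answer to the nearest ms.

The RT saving is b·ΔH. Equiprobable H₀ = log₂(4) = 2.0000 bits; with the given probabilities H = 1.7475 bits.
b·(H₀ − H) = 90 × (2.0000 − 1.7475) = 22.73 ms.

23 ms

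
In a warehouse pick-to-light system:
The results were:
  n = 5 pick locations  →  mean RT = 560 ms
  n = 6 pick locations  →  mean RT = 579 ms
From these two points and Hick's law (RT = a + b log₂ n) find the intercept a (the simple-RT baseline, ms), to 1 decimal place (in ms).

b = (RT₂ − RT₁)/(log₂ n₂ − log₂ n₁) = (579 − 560)/(2.5850 − 2.3219) = 72.234 ms/bit.
a = RT₁ − b·log₂ n₁ = 560 − 72.234 × 2.3219 = 392.278 ms.

392.3 ms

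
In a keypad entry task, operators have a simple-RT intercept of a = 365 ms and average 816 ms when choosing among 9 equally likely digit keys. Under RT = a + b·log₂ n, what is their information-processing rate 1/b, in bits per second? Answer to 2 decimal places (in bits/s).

Choice component = 816 − 365 = 451 ms over log₂(9) = 3.1699 bits.
b = 451 / 3.1699 = 142.275 ms/bit, so 1/b = 7.029 bits/s.

7.03 bits/s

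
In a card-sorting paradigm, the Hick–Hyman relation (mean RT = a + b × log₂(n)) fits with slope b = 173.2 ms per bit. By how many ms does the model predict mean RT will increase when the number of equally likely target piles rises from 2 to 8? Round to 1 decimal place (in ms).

346.4 ms

The intercept a cancels: ΔRT = b·(log₂ n₂ − log₂ n₁) = b·log₂(n₂/n₁).
log₂(8) − log₂(2) = log₂(8/2) = log₂(4) = 2.
ΔRT = 173.2 × 2.0000 = 346.400 ms.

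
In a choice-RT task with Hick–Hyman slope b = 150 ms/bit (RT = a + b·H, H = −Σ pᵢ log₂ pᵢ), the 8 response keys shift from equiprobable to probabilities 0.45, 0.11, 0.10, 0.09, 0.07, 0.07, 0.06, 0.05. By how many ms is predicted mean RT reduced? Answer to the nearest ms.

The RT saving is b·ΔH. Equiprobable H₀ = log₂(8) = 3.0000 bits; with the given probabilities H = 2.5103 bits.
b·(H₀ − H) = 150 × (3.0000 − 2.5103) = 73.46 ms.

73 ms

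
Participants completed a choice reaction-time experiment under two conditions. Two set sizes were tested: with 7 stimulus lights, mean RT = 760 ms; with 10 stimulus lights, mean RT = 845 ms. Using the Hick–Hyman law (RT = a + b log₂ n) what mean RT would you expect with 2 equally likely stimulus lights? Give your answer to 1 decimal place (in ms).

461.5 ms

RT is linear in log₂ n, so two points fix the line:
  b = (845 − 760) / (log₂ 10 − log₂ 7) = 85 / (3.3219 − 2.8074) = 165.185 ms/bit
  a = 760 − 165.185 × 2.8074 = 296.266 ms
Then RT(2) = 296.266 + 165.185 × log₂ 2 = 296.266 + 165.185 × 1 ≈ 461.451 ms.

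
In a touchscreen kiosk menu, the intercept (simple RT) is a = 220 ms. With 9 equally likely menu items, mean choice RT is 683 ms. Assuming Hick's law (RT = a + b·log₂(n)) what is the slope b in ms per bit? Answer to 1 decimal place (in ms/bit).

9 alternatives carry log₂ 9 = 3.1699 bits; the choice cost is 683 − 220 = 463 ms, so b = 463/3.1699 = 146.060 ms/bit.

146.1 ms/bit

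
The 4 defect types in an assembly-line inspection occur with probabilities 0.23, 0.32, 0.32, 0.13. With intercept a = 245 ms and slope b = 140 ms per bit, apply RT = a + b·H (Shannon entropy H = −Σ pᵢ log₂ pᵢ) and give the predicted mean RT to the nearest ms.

514 ms

Entropy contributions −pᵢ log₂ pᵢ: 0.4877, 0.5260, 0.5260, 0.3826; sum H = 1.9224 bits.
RT = a + bH = 245 + 140·1.9224 = 514.13 ms.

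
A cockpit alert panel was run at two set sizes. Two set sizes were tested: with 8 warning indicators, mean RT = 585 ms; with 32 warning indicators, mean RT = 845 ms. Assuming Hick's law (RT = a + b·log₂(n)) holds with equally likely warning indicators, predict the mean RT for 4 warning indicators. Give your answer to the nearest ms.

Solve the two-equation system in a and b:
  b = (845 − 585) / (log₂ 32 − log₂ 8) = 260 / (5 − 3) = 130 ms/bit
  a = 585 − 130 × 3 = 195 ms
Then RT(4) = 195 + 130 × log₂ 4 = 195 + 130 × 2 ≈ 455.000 ms.

455 ms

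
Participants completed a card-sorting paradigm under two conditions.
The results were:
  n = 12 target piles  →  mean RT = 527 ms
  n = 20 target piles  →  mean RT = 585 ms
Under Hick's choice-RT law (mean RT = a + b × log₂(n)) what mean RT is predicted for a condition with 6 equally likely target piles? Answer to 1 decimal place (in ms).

448.3 ms

Solve the two-equation system in a and b:
  b = (585 − 527) / (log₂ 20 − log₂ 12) = 58 / (4.3219 − 3.5850) = 78.701 ms/bit
  a = 527 − 78.701 × 3.5850 = 244.860 ms
Then RT(6) = 244.860 + 78.701 × log₂ 6 = 244.860 + 78.701 × 2.5850 ≈ 448.299 ms.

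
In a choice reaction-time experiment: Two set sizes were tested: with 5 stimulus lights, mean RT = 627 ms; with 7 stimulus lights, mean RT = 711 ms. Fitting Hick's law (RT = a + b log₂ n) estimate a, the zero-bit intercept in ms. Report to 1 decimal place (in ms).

225.2 ms

b = (RT₂ − RT₁)/(log₂ n₂ − log₂ n₁) = (711 − 627)/(2.8074 − 2.3219) = 173.044 ms/bit.
Intercept: a = 627 − 173.044·log₂(5) = 225.205 ms.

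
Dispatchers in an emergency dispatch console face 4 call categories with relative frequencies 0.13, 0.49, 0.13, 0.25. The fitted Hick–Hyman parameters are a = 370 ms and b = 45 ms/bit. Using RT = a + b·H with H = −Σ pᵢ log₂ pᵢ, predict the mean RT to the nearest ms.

450 ms

Entropy contributions −pᵢ log₂ pᵢ: 0.3826, 0.5043, 0.3826, 0.5000; sum H = 1.7696 bits.
RT = a + bH = 370 + 45·1.7696 = 449.63 ms.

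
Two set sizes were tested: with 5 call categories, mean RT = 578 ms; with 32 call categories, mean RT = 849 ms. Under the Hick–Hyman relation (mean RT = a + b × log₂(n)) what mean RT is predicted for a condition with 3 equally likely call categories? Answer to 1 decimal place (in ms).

Fit slope and intercept:
  b = (849 − 578) / (log₂ 32 − log₂ 5) = 271 / (5 − 2.3219) = 101.192 ms/bit
  a = 578 − 101.192 × 2.3219 = 343.039 ms
Then RT(3) = 343.039 + 101.192 × log₂ 3 = 343.039 + 101.192 × 1.5850 ≈ 503.425 ms.

503.4 ms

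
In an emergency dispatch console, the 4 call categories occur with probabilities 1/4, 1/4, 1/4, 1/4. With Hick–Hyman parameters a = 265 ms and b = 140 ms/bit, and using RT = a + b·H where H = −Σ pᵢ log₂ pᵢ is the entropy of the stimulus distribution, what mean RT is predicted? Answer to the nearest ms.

545 ms

Each term −pᵢ log₂ pᵢ: 0.25·2 + 0.25·2 + 0.25·2 + 0.25·2; summed, H = 2.000 bits.
Mean RT = a + bH = 265 + 140·2.000 = 545.00 ms.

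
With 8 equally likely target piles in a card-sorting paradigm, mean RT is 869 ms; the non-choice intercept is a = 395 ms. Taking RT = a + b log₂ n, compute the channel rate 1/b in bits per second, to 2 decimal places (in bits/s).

6.33 bits/s

Choice component = 869 − 395 = 474 ms over log₂(8) = 3 bits.
b = 474 / 3 = 158.000 ms/bit, so 1/b = 6.329 bits/s.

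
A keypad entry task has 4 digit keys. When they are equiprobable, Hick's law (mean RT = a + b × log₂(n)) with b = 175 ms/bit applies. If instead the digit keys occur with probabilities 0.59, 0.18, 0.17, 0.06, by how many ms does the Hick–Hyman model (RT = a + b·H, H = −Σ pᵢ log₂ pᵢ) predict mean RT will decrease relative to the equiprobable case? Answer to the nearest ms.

Equiprobable entropy H₀ = log₂ 4 = 2.0000 bits.
Skewed entropy H = −Σ pᵢ log₂ pᵢ = 1.5725 bits.
ΔRT = b·(H₀ − H) = 175 × 0.4275 = 74.80 ms.

75 ms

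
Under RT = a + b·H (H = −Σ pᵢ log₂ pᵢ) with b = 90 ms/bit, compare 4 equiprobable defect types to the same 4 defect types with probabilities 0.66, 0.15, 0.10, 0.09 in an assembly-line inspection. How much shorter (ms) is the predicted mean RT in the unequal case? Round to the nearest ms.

49 ms

Equiprobable entropy H₀ = log₂ 4 = 2.0000 bits.
Skewed entropy H = −Σ pᵢ log₂ pᵢ = 1.4510 bits.
ΔRT = b·(H₀ − H) = 90 × 0.5490 = 49.41 ms.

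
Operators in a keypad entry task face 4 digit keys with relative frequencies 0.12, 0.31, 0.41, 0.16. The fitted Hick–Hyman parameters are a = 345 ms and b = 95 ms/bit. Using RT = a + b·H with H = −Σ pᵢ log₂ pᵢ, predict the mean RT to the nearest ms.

520 ms

H = 0.12·log₂(1/0.12) + 0.31·log₂(1/0.31) + 0.41·log₂(1/0.41) + 0.16·log₂(1/0.16) = 1.8413 bits.
RT = 345 + 95 × 1.8413 = 519.92 ms.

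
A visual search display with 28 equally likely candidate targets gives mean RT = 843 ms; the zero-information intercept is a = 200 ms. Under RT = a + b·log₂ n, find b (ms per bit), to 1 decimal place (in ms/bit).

b = (843 − 200) / log₂(28) = 643 / 4.8074 = 133.753 ms/bit.

133.8 ms/bit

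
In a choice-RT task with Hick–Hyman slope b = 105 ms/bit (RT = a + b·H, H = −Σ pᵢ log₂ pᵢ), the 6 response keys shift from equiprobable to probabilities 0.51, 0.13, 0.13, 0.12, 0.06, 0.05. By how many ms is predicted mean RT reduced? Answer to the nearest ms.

52 ms

Equiprobable entropy H₀ = log₂ 6 = 2.5850 bits.
Skewed entropy H = −Σ pᵢ log₂ pᵢ = 2.0874 bits.
ΔRT = b·(H₀ − H) = 105 × 0.4975 = 52.24 ms.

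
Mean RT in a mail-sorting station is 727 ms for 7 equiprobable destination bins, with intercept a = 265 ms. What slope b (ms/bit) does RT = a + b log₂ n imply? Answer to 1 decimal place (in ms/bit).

log₂(7) = 2.8074 bits.
b = (RT − a)/log₂ n = (727 − 265) / 2.8074 = 164.568 ms/bit.

164.6 ms/bit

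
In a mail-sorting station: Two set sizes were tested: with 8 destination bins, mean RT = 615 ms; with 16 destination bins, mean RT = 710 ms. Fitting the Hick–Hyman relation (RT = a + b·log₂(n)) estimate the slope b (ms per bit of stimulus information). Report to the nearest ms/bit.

95 ms/bit

Slope: b = (710 − 615) / (log₂ 16 − log₂ 8) = 95/1.0000 = 95 ms/bit.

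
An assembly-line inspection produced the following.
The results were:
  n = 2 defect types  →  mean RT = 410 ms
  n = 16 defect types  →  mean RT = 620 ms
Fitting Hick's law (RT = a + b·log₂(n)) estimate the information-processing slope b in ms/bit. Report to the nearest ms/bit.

b = (RT₂ − RT₁)/(log₂ n₂ − log₂ n₁) = (620 − 410)/(4 − 1) = 70 ms/bit.

70 ms/bit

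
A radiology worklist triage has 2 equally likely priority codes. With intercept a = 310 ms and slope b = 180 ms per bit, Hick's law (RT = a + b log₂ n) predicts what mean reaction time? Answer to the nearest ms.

log₂(2) = 1 bits, so RT = 310 + 180 × 1 ≈ 490.000 ms.

490 ms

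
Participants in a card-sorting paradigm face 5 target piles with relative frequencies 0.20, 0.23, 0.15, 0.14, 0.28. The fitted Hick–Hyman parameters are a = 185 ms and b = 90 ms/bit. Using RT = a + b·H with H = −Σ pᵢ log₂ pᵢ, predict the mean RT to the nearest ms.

Entropy contributions −pᵢ log₂ pᵢ: 0.4644, 0.4877, 0.4105, 0.3971, 0.5142; sum H = 2.2739 bits.
RT = a + bH = 185 + 90·2.2739 = 389.65 ms.

390 ms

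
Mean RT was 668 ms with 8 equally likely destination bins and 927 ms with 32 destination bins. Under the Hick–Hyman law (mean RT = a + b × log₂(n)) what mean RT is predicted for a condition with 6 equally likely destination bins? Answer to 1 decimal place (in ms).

614.3 ms

RT is linear in log₂ n, so two points fix the line:
  b = (927 − 668) / (log₂ 32 − log₂ 8) = 259 / (5 − 3) = 129.500 ms/bit
  a = 668 − 129.500 × 3 = 279.500 ms
Then RT(6) = 279.500 + 129.500 × log₂ 6 = 279.500 + 129.500 × 2.5850 ≈ 614.253 ms.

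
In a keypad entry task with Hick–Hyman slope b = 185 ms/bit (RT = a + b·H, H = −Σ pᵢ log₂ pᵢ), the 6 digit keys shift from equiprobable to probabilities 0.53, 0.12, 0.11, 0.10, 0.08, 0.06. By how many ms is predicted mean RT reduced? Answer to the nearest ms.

The RT saving is b·ΔH. Equiprobable H₀ = log₂(6) = 2.5850 bits; with the given probabilities H = 2.0700 bits.
b·(H₀ − H) = 185 × (2.5850 − 2.0700) = 95.26 ms.

95 ms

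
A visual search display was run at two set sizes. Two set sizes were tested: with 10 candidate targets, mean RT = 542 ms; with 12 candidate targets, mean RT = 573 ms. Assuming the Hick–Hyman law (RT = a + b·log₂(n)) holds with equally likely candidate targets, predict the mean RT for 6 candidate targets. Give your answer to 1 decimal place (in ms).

455.1 ms

Fit slope and intercept:
  b = (573 − 542) / (log₂ 12 − log₂ 10) = 31 / (3.5850 − 3.3219) = 117.855 ms/bit
  a = 542 − 117.855 × 3.3219 = 150.493 ms
Then RT(6) = 150.493 + 117.855 × log₂ 6 = 150.493 + 117.855 × 2.5850 ≈ 455.145 ms.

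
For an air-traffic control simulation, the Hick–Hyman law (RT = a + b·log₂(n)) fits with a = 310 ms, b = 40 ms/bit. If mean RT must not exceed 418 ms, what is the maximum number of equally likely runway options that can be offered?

Set 310 + 40·log₂ n ≤ 418 → log₂ n ≤ (418 − 310)/40 = 2.7000.
So n ≤ 2^2.7000 = 6.498; the largest integer n is 6.

6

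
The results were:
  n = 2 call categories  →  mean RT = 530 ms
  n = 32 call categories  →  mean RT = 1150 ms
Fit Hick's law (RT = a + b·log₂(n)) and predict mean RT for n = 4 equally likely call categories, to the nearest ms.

685 ms

Fit slope and intercept:
  b = (1150 − 530) / (log₂ 32 − log₂ 2) = 620 / (5 − 1) = 155 ms/bit
  a = 530 − 155 × 1 = 375 ms
Then RT(4) = 375 + 155 × log₂ 4 = 375 + 155 × 2 ≈ 685.000 ms.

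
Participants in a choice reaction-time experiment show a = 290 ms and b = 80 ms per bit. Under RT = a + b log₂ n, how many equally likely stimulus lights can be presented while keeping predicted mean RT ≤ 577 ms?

Set 290 + 80·log₂ n ≤ 577 → log₂ n ≤ (577 − 290)/80 = 3.5875.
So n ≤ 2^3.5875 = 12.021; the largest integer n is 12.

12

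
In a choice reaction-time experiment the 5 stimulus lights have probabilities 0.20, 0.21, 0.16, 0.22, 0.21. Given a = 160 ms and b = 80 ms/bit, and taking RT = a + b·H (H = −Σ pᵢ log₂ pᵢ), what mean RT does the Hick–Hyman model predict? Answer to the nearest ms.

345 ms

H = 0.20·log₂(1/0.20) + 0.21·log₂(1/0.21) + 0.16·log₂(1/0.16) + 0.22·log₂(1/0.22) + 0.21·log₂(1/0.21) = 2.3136 bits.
RT = 160 + 80 × 2.3136 = 345.09 ms.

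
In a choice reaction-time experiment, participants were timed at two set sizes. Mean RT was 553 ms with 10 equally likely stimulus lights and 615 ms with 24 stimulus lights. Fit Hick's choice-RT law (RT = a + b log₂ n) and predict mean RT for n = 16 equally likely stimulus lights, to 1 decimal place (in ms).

586.3 ms

With log₂ n on the abscissa the relation is linear; from the two conditions:
  b = (615 − 553) / (log₂ 24 − log₂ 10) = 62 / (4.5850 − 3.3219) = 49.088 ms/bit
  a = 553 − 49.088 × 3.3219 = 389.933 ms
Then RT(16) = 389.933 + 49.088 × log₂ 16 = 389.933 + 49.088 × 4 ≈ 586.285 ms.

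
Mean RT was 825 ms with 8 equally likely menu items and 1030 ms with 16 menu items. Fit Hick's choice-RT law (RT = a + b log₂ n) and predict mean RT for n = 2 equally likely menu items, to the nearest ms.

415 ms

RT is linear in log₂ n, so two points fix the line:
  b = (1030 − 825) / (log₂ 16 − log₂ 8) = 205 / (4 − 3) = 205 ms/bit
  a = 825 − 205 × 3 = 210 ms
Then RT(2) = 210 + 205 × log₂ 2 = 210 + 205 × 1 ≈ 415.000 ms.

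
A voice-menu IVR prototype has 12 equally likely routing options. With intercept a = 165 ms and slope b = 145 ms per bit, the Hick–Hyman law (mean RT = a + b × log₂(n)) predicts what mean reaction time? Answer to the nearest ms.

685 ms

log₂(12) = 3.5850 bits, so RT = 165 + 145 × 3.5850 ≈ 684.820 ms.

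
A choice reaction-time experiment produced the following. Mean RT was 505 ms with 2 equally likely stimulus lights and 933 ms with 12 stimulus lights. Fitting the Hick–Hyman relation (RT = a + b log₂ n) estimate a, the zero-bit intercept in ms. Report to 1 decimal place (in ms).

Slope: b = (933 − 505) / (log₂ 12 − log₂ 2) = 428/2.5850 = 165.573 ms/bit.
Intercept: a = 505 − 165.573·log₂(2) = 339.427 ms.

339.4 ms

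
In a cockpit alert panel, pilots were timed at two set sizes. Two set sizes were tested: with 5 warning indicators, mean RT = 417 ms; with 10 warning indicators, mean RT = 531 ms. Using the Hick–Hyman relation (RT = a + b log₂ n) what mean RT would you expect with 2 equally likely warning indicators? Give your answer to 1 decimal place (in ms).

266.3 ms

Fit slope and intercept:
  b = (531 − 417) / (log₂ 10 − log₂ 5) = 114 / (3.3219 − 2.3219) = 114.000 ms/bit
  a = 417 − 114.000 × 2.3219 = 152.300 ms
Then RT(2) = 152.300 + 114.000 × log₂ 2 = 152.300 + 114.000 × 1 ≈ 266.300 ms.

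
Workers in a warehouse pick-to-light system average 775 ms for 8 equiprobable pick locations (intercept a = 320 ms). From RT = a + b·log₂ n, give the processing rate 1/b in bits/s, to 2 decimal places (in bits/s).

6.59 bits/s

b = (775 − 320)/log₂ 8 = 455/3 = 151.667 ms per bit = 0.15167 s/bit; the reciprocal is 6.593 bits/s.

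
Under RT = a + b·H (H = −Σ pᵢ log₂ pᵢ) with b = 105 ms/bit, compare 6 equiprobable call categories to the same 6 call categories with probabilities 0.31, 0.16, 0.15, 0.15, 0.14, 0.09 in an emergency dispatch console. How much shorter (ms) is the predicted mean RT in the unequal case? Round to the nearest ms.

11 ms

Equiprobable entropy H₀ = log₂ 6 = 2.5850 bits.
Skewed entropy H = −Σ pᵢ log₂ pᵢ = 2.4777 bits.
ΔRT = b·(H₀ − H) = 105 × 0.1073 = 11.27 ms.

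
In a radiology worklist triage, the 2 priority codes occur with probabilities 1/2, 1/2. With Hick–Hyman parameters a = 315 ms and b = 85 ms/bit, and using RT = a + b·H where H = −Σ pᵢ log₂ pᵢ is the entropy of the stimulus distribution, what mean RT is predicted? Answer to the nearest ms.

Each term −pᵢ log₂ pᵢ: 0.5·1 + 0.5·1; summed, H = 1.000 bits.
Mean RT = a + bH = 315 + 85·1.000 = 400.00 ms.

400 ms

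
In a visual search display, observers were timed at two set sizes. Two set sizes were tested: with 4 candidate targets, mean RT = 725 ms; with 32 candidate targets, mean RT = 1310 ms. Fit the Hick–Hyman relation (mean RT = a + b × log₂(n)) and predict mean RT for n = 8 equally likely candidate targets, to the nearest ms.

920 ms

With log₂ n on the abscissa the relation is linear; from the two conditions:
  b = (1310 − 725) / (log₂ 32 − log₂ 4) = 585 / (5 − 2) = 195 ms/bit
  a = 725 − 195 × 2 = 335 ms
Then RT(8) = 335 + 195 × log₂ 8 = 335 + 195 × 3 ≈ 920.000 ms.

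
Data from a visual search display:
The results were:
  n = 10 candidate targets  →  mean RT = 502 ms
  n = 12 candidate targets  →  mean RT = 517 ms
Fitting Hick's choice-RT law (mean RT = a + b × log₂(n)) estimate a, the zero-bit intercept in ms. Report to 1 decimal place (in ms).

The slope on a log₂ axis is (517 − 502) / (3.5850 − 3.3219) = 57.027 ms/bit.
a = RT₁ − b·log₂ n₁ = 502 − 57.027 × 3.3219 = 312.561 ms.

312.6 ms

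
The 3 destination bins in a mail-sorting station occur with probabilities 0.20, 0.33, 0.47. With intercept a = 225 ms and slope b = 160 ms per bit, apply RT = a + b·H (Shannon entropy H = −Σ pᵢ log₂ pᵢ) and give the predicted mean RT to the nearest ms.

466 ms

H = 0.20·log₂(1/0.20) + 0.33·log₂(1/0.33) + 0.47·log₂(1/0.47) = 1.5042 bits.
RT = 225 + 160 × 1.5042 = 465.67 ms.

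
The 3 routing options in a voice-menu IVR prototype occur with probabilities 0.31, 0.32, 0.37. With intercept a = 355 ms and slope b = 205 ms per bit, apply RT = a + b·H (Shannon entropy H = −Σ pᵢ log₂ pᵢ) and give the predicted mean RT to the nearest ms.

679 ms

Entropy contributions −pᵢ log₂ pᵢ: 0.5238, 0.5260, 0.5307; sum H = 1.5806 bits.
RT = a + bH = 355 + 205·1.5806 = 679.01 ms.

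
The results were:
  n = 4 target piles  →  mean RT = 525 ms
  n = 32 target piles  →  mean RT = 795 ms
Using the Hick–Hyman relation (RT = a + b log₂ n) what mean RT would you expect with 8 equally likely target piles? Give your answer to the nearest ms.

With log₂ n on the abscissa the relation is linear; from the two conditions:
  b = (795 − 525) / (log₂ 32 − log₂ 4) = 270 / (5 − 2) = 90 ms/bit
  a = 525 − 90 × 2 = 345 ms
Then RT(8) = 345 + 90 × log₂ 8 = 345 + 90 × 3 ≈ 615.000 ms.

615 ms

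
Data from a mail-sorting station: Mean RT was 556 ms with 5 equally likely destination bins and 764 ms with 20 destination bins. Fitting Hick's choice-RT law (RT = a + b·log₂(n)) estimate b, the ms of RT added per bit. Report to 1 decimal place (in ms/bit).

104.0 ms/bit

b = (RT₂ − RT₁)/(log₂ n₂ − log₂ n₁) = (764 − 556)/(4.3219 − 2.3219) = 104.000 ms/bit.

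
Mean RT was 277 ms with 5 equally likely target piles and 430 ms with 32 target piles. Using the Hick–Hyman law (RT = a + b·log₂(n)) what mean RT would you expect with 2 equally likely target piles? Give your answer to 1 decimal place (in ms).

201.5 ms

Fit slope and intercept:
  b = (430 − 277) / (log₂ 32 − log₂ 5) = 153 / (5 − 2.3219) = 57.131 ms/bit
  a = 277 − 57.131 × 2.3219 = 144.347 ms
Then RT(2) = 144.347 + 57.131 × log₂ 2 = 144.347 + 57.131 × 1 ≈ 201.477 ms.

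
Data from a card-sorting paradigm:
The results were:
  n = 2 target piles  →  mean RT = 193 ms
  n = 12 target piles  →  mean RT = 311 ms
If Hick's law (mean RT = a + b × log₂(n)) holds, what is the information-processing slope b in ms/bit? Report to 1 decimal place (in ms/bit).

The slope on a log₂ axis is (311 − 193) / (3.5850 − 1) = 45.649 ms/bit.

45.6 ms/bit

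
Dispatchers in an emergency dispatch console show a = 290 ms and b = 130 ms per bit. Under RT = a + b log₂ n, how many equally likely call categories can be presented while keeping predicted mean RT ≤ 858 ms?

20

Information budget: (858 − 290)/130 = 4.3692 bits, so n ≤ 2^4.3692 = 20.667 → at most 20.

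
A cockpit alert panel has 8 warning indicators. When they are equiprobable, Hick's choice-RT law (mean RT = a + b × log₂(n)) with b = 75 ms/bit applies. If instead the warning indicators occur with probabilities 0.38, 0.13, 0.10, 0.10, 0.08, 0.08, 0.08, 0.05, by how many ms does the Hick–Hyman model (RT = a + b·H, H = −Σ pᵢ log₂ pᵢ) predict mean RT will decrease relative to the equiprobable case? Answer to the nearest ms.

25 ms

The RT saving is b·ΔH. Equiprobable H₀ = log₂(8) = 3.0000 bits; with the given probabilities H = 2.6681 bits.
b·(H₀ − H) = 75 × (3.0000 − 2.6681) = 24.89 ms.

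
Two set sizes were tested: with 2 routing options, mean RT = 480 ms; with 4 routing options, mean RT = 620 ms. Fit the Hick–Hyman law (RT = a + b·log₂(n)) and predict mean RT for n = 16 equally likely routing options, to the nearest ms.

With log₂ n on the abscissa the relation is linear; from the two conditions:
  b = (620 − 480) / (log₂ 4 − log₂ 2) = 140 / (2 − 1) = 140 ms/bit
  a = 480 − 140 × 1 = 340 ms
Then RT(16) = 340 + 140 × log₂ 16 = 340 + 140 × 4 ≈ 900.000 ms.

900 ms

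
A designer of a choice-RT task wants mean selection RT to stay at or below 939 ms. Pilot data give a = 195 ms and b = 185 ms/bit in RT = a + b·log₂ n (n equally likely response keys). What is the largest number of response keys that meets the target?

185·log₂ n ≤ 939 − 195 = 744, giving log₂ n ≤ 4.0216 and n ≤ 16.242. The largest whole number is 16.

16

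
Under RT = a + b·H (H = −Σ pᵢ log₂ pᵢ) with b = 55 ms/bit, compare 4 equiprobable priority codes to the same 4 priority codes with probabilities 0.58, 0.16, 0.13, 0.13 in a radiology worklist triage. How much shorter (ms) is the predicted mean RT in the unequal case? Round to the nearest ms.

Equiprobable entropy H₀ = log₂ 4 = 2.0000 bits.
Skewed entropy H = −Σ pᵢ log₂ pᵢ = 1.6441 bits.
ΔRT = b·(H₀ − H) = 55 × 0.3559 = 19.57 ms.

20 ms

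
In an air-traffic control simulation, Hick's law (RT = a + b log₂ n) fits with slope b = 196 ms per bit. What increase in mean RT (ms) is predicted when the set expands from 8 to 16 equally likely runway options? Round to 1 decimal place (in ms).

196.0 ms

ΔRT = (a + b log₂ n₂) − (a + b log₂ n₁) = b·(log₂ n₂ − log₂ n₁).
log₂(16) − log₂(8) = log₂(16/8) = log₂(2) = 1.
ΔRT = 196 × 1.0000 = 196.000 ms.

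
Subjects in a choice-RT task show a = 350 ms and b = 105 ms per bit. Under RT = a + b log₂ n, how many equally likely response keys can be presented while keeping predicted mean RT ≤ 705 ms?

Information budget: (705 − 350)/105 = 3.3810 bits, so n ≤ 2^3.3810 = 10.418 → at most 10.

10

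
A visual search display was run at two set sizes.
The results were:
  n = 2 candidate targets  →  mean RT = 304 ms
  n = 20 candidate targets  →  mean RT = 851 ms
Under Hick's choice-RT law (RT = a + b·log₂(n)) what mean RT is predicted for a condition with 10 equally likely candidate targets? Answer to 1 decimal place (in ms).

686.3 ms

Solve the two-equation system in a and b:
  b = (851 − 304) / (log₂ 20 − log₂ 2) = 547 / (4.3219 − 1) = 164.663 ms/bit
  a = 304 − 164.663 × 1 = 139.337 ms
Then RT(10) = 139.337 + 164.663 × log₂ 10 = 139.337 + 164.663 × 3.3219 ≈ 686.337 ms.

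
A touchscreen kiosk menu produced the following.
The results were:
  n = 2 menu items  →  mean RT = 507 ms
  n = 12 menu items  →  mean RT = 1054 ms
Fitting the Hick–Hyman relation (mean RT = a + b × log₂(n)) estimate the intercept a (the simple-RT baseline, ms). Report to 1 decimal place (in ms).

b = (RT₂ − RT₁)/(log₂ n₂ − log₂ n₁) = (1054 − 507)/(3.5850 − 1) = 211.608 ms/bit.
Intercept: a = 507 − 211.608·log₂(2) = 295.392 ms.

295.4 ms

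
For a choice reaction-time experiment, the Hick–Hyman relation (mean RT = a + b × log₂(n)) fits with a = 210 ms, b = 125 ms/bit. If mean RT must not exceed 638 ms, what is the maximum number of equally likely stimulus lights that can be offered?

10

125·log₂ n ≤ 638 − 210 = 428, giving log₂ n ≤ 3.4240 and n ≤ 10.733. The largest whole number is 10.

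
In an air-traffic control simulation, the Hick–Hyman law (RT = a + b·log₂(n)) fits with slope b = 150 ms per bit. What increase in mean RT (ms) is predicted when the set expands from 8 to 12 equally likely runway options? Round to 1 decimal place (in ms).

87.7 ms

ΔRT = (a + b log₂ n₂) − (a + b log₂ n₁) = b·(log₂ n₂ − log₂ n₁).
log₂(12) − log₂(8) = 3.5850 − 3 = 0.5850.
ΔRT = 150 × 0.5850 = 87.744 ms.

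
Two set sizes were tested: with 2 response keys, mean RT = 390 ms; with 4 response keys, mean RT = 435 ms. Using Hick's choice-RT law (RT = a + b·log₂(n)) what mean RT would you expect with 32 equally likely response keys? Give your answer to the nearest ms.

570 ms

RT is linear in log₂ n, so two points fix the line:
  b = (435 − 390) / (log₂ 4 − log₂ 2) = 45 / (2 − 1) = 45 ms/bit
  a = 390 − 45 × 1 = 345 ms
Then RT(32) = 345 + 45 × log₂ 32 = 345 + 45 × 5 ≈ 570.000 ms.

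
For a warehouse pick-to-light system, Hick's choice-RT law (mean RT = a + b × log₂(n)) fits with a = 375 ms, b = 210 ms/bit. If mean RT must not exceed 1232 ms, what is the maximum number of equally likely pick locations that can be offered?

Set 375 + 210·log₂ n ≤ 1232 → log₂ n ≤ (1232 − 375)/210 = 4.0810.
So n ≤ 2^4.0810 = 16.923; the largest integer n is 16.

16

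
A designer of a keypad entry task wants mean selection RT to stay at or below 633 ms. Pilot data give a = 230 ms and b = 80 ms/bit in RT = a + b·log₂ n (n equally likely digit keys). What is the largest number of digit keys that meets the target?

32

80·log₂ n ≤ 633 − 230 = 403, giving log₂ n ≤ 5.0375 and n ≤ 32.843. The largest whole number is 32.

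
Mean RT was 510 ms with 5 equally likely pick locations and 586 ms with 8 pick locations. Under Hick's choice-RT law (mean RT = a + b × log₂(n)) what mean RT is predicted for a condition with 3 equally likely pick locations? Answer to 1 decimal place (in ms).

427.4 ms

Solve the two-equation system in a and b:
  b = (586 − 510) / (log₂ 8 − log₂ 5) = 76 / (3 − 2.3219) = 112.083 ms/bit
  a = 510 − 112.083 × 2.3219 = 249.752 ms
Then RT(3) = 249.752 + 112.083 × log₂ 3 = 249.752 + 112.083 × 1.5850 ≈ 427.399 ms.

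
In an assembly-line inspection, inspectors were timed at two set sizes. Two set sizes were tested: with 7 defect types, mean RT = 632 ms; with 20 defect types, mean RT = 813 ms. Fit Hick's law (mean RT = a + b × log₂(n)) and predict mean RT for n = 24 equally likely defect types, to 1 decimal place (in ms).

844.4 ms

RT is linear in log₂ n, so two points fix the line:
  b = (813 − 632) / (log₂ 20 − log₂ 7) = 181 / (4.3219 − 2.8074) = 119.506 ms/bit
  a = 632 − 119.506 × 2.8074 = 296.505 ms
Then RT(24) = 296.505 + 119.506 × log₂ 24 = 296.505 + 119.506 × 4.5850 ≈ 844.434 ms.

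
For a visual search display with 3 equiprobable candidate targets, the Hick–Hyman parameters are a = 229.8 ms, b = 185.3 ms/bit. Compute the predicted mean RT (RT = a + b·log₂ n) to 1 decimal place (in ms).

523.5 ms

log₂(3) = 1.5850 bits, so RT = 229.8 + 185.3 × 1.5850 ≈ 523.494 ms.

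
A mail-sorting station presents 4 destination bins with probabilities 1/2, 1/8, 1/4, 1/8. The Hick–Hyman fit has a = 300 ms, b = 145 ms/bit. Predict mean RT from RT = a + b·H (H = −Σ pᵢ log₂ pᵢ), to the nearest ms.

Each term −pᵢ log₂ pᵢ: 0.5·1 + 0.125·3 + 0.25·2 + 0.125·3; summed, H = 1.750 bits.
Mean RT = a + bH = 300 + 145·1.750 = 553.75 ms.

554 ms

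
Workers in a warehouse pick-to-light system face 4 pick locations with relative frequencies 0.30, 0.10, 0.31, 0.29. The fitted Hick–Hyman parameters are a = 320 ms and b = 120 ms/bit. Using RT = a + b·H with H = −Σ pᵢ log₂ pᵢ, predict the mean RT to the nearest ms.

Entropy contributions −pᵢ log₂ pᵢ: 0.5211, 0.3322, 0.5238, 0.5179; sum H = 1.8950 bits.
RT = a + bH = 320 + 120·1.8950 = 547.40 ms.

547 ms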